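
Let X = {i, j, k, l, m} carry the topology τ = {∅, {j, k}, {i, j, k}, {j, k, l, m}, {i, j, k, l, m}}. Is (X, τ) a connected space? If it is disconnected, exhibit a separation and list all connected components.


(X, τ) is connected.

Find clopen sets (U ∈ τ with X ∖ U ∈ τ):
  U = ∅, X ∖ U = {i, j, k, l, m} — both open, so U is clopen.
  U = {i, j, k, l, m}, X ∖ U = ∅ — both open, so U is clopen.
Only trivial clopens (∅ and X) exist, so (X, τ) is connected.
Compute connected components by grouping points that agree on all clopens:
  component: {i, j, k, l, m}


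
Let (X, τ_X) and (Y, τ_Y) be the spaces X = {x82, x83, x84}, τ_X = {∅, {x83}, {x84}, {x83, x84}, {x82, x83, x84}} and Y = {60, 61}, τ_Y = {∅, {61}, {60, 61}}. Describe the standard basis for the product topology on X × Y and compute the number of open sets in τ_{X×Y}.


Basis B = {∅ × ∅, {x83} × {61}, {x84} × {61}, {x83} × {60, 61}, {x83, x84} × {61}, {x84} × {60, 61}, {x82, x83, x84} × {61}, {x83, x84} × {60, 61}, {x82, x83, x84} × {60, 61}}; |τ_{X×Y}| = 14.

Enumerate products U × V with U ∈ τ_X, V ∈ τ_Y (deduplicated):
  ∅ × ∅ = {} (∅)
  {x83} × {61} = {(x83,61)}
  {x84} × {61} = {(x84,61)}
  {x83} × {60, 61} = {(x83,60), (x83,61)}
  {x83, x84} × {61} = {(x83,61), (x84,61)}
  {x84} × {60, 61} = {(x84,60), (x84,61)}
  {x82, x83, x84} × {61} = {(x82,61), (x83,61), (x84,61)}
  {x83, x84} × {60, 61} = {(x83,60), (x83,61), (x84,60), (x84,61)}
  {x82, x83, x84} × {60, 61} = {(x82,60), (x82,61), (x83,60), (x83,61), (x84,60), (x84,61)}
These 9 distinct sets form the basis B.
Close under arbitrary unions to get τ_{X×Y}; counting gives |τ_{X×Y}| = 14.


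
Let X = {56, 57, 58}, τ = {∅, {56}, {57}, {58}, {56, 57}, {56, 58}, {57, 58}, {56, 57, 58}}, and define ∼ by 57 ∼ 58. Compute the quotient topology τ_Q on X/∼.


X/∼ = {[56], [57=58]}; |τ_Q| = 4.

Equivalence classes: [56], [57=58].
Quotient map π: X → X/∼ sends 56 ↦ [56], 57 ↦ [57=58], 58 ↦ [57=58].
For each subset V ⊆ X/∼, compute π^{-1}(V) ⊆ X and check whether π^{-1}(V) ∈ τ. V is open in τ_Q iff π^{-1}(V) ∈ τ.
  V = {}: π^{-1}(V) = ∅ ∈ τ ✓.
  V = {[56]}: π^{-1}(V) = {56} ∈ τ ✓.
  V = {[57=58]}: π^{-1}(V) = {57, 58} ∈ τ ✓.
  V = {[56], [57=58]}: π^{-1}(V) = {56, 57, 58} ∈ τ ✓.
Open sets in the quotient: τ_Q = {{}, {[56]}, {[57=58]}, {[56], [57=58]}} (4 elements).


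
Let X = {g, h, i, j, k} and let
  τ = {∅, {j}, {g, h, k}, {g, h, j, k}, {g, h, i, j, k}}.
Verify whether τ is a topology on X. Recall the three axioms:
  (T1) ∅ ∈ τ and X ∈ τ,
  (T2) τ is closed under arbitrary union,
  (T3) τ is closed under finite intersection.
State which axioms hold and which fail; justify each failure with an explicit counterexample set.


τ IS a topology on X.

Axiom (T1): ∅ ∈ τ? Yes; X ∈ τ? Yes.
Axiom (T2/T3): check pairwise unions and intersections of members of τ.
All pairwise intersections and unions checked — each lies in τ. Therefore τ satisfies (T1), (T2), (T3): it IS a topology on X.


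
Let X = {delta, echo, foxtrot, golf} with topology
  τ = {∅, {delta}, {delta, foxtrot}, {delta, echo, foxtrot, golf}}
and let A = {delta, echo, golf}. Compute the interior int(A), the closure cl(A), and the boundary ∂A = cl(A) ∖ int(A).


int(A) = {delta}, cl(A) = {delta, echo, foxtrot, golf}, ∂A = {echo, foxtrot, golf}.

Closed sets in (X, τ) are complements of opens:
  closed(X, τ) = {∅, {echo, golf}, {echo, foxtrot, golf}, {delta, echo, foxtrot, golf}}.
int(A) = ⋃ {U ∈ τ : U ⊆ A}. Opens contained in A: ∅, {delta}.
Taking the union of these: int(A) = {delta}.
cl(A) = ⋂ {C closed : A ⊆ C}. Closed sets containing A: {delta, echo, foxtrot, golf}.
Intersecting these: cl(A) = {delta, echo, foxtrot, golf}.
∂A = cl(A) ∖ int(A) = {delta, echo, foxtrot, golf} ∖ {delta} = {echo, foxtrot, golf}.


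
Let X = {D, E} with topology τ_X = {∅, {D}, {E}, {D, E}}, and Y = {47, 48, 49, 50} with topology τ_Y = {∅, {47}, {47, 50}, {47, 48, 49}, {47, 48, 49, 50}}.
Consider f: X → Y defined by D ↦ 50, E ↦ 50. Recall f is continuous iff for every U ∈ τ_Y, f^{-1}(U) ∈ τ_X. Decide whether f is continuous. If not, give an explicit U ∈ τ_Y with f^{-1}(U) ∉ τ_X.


f IS continuous.

Compute f^{-1}(U) for each U ∈ τ_Y:
  U = ∅: f^{-1}(U) = ∅ ∈ τ_X ✓.
  U = {47}: f^{-1}(U) = ∅ ∈ τ_X ✓.
  U = {47, 50}: f^{-1}(U) = {D, E} ∈ τ_X ✓.
  U = {47, 48, 49}: f^{-1}(U) = ∅ ∈ τ_X ✓.
  U = {47, 48, 49, 50}: f^{-1}(U) = {D, E} ∈ τ_X ✓.
Every preimage lies in τ_X, so f IS continuous.


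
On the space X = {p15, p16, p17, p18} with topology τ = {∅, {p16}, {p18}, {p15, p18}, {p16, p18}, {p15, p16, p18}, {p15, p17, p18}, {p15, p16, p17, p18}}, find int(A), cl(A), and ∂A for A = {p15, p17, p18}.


int(A) = {p15, p17, p18}, cl(A) = {p15, p17, p18}, ∂A = ∅.

Closed sets in (X, τ) are complements of opens:
  closed(X, τ) = {∅, {p16}, {p17}, {p15, p17}, {p16, p17}, {p15, p16, p17}, {p15, p17, p18}, {p15, p16, p17, p18}}.
int(A) = ⋃ {U ∈ τ : U ⊆ A}. Opens contained in A: ∅, {p18}, {p15, p18}, {p15, p17, p18}.
Taking the union of these: int(A) = {p15, p17, p18}.
cl(A) = ⋂ {C closed : A ⊆ C}. Closed sets containing A: {p15, p17, p18}, {p15, p16, p17, p18}.
Intersecting these: cl(A) = {p15, p17, p18}.
∂A = cl(A) ∖ int(A) = {p15, p17, p18} ∖ {p15, p17, p18} = ∅.


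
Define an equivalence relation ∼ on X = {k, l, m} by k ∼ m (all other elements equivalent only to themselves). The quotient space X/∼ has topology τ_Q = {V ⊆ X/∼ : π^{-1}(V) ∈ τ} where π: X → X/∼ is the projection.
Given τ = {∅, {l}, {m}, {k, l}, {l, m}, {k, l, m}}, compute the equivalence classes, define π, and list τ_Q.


X/∼ = {[k=m], [l]}; |τ_Q| = 3.

Equivalence classes: [k=m], [l].
Quotient map π: X → X/∼ sends k ↦ [k=m], l ↦ [l], m ↦ [k=m].
For each subset V ⊆ X/∼, compute π^{-1}(V) ⊆ X and check whether π^{-1}(V) ∈ τ. V is open in τ_Q iff π^{-1}(V) ∈ τ.
  V = {}: π^{-1}(V) = ∅ ∈ τ ✓.
  V = {[k=m]}: π^{-1}(V) = {k, m} ∉ τ ✗.
  V = {[l]}: π^{-1}(V) = {l} ∈ τ ✓.
  V = {[k=m], [l]}: π^{-1}(V) = {k, l, m} ∈ τ ✓.
Open sets in the quotient: τ_Q = {{}, {[l]}, {[k=m], [l]}} (3 elements).


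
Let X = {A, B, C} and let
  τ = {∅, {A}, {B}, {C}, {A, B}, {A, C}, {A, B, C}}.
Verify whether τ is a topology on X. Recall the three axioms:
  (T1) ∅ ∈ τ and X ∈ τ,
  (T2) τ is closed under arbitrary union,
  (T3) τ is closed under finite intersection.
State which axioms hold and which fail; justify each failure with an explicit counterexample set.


τ is NOT a topology on X.

Axiom (T1): ∅ ∈ τ? Yes; X ∈ τ? Yes.
Axiom (T2/T3): check pairwise unions and intersections of members of τ.
Counterexample for (T2): {B} ∪ {C} = {B, C} ∉ τ. Therefore τ is NOT a topology.


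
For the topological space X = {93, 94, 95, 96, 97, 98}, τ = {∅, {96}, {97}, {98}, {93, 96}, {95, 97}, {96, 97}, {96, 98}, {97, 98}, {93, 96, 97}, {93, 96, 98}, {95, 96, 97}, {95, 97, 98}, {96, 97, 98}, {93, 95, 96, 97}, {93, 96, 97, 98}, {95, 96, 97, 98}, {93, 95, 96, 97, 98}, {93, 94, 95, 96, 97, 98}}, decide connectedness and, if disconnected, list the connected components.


(X, τ) is connected.

Find clopen sets (U ∈ τ with X ∖ U ∈ τ):
  U = ∅, X ∖ U = {93, 94, 95, 96, 97, 98} — both open, so U is clopen.
  U = {93, 94, 95, 96, 97, 98}, X ∖ U = ∅ — both open, so U is clopen.
Only trivial clopens (∅ and X) exist, so (X, τ) is connected.
Compute connected components by grouping points that agree on all clopens:
  component: {93, 94, 95, 96, 97, 98}


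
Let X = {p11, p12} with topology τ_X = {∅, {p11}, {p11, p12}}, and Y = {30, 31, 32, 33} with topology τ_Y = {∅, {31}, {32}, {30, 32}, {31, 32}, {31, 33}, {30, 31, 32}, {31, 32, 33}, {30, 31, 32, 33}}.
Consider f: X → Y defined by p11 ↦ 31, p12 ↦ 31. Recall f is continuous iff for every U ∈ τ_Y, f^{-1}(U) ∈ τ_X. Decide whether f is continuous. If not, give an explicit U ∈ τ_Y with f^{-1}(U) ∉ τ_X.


f IS continuous.

Compute f^{-1}(U) for each U ∈ τ_Y:
  U = ∅: f^{-1}(U) = ∅ ∈ τ_X ✓.
  U = {31}: f^{-1}(U) = {p11, p12} ∈ τ_X ✓.
  U = {32}: f^{-1}(U) = ∅ ∈ τ_X ✓.
  U = {30, 32}: f^{-1}(U) = ∅ ∈ τ_X ✓.
  U = {31, 32}: f^{-1}(U) = {p11, p12} ∈ τ_X ✓.
  U = {31, 33}: f^{-1}(U) = {p11, p12} ∈ τ_X ✓.
  U = {30, 31, 32}: f^{-1}(U) = {p11, p12} ∈ τ_X ✓.
  U = {31, 32, 33}: f^{-1}(U) = {p11, p12} ∈ τ_X ✓.
  U = {30, 31, 32, 33}: f^{-1}(U) = {p11, p12} ∈ τ_X ✓.
Every preimage lies in τ_X, so f IS continuous.


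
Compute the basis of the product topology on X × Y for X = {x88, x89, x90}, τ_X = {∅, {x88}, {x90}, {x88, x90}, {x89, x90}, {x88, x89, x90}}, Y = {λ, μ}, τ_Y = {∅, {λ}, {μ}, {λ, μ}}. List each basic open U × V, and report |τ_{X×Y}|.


Basis B = {∅ × ∅, {x88} × {λ}, {x88} × {μ}, {x90} × {λ}, {x90} × {μ}, {x88} × {λ, μ}, {x88, x90} × {λ}, {x88, x90} × {μ}, {x89, x90} × {λ}, {x89, x90} × {μ}, {x90} × {λ, μ}, {x88, x89, x90} × {λ}, {x88, x89, x90} × {μ}, {x88, x90} × {λ, μ}, {x89, x90} × {λ, μ}, {x88, x89, x90} × {λ, μ}}; |τ_{X×Y}| = 36.

Enumerate products U × V with U ∈ τ_X, V ∈ τ_Y (deduplicated):
  ∅ × ∅ = {} (∅)
  {x88} × {λ} = {(x88,λ)}
  {x88} × {μ} = {(x88,μ)}
  {x90} × {λ} = {(x90,λ)}
  {x90} × {μ} = {(x90,μ)}
  {x88} × {λ, μ} = {(x88,λ), (x88,μ)}
  {x88, x90} × {λ} = {(x88,λ), (x90,λ)}
  {x88, x90} × {μ} = {(x88,μ), (x90,μ)}
  {x89, x90} × {λ} = {(x89,λ), (x90,λ)}
  {x89, x90} × {μ} = {(x89,μ), (x90,μ)}
  {x90} × {λ, μ} = {(x90,λ), (x90,μ)}
  {x88, x89, x90} × {λ} = {(x88,λ), (x89,λ), (x90,λ)}
  {x88, x89, x90} × {μ} = {(x88,μ), (x89,μ), (x90,μ)}
  {x88, x90} × {λ, μ} = {(x88,λ), (x88,μ), (x90,λ), (x90,μ)}
  {x89, x90} × {λ, μ} = {(x89,λ), (x89,μ), (x90,λ), (x90,μ)}
  {x88, x89, x90} × {λ, μ} = {(x88,λ), (x88,μ), (x89,λ), (x89,μ), (x90,λ), (x90,μ)}
These 16 distinct sets form the basis B.
Close under arbitrary unions to get τ_{X×Y}; counting gives |τ_{X×Y}| = 36.


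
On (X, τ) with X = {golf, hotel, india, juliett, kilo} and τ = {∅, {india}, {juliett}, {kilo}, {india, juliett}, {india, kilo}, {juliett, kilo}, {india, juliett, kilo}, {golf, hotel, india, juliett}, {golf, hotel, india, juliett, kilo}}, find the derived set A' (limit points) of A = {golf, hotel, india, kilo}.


A' = {golf, hotel}

For each x ∈ X, list the open sets U ∈ τ with x ∈ U, then check whether U ∩ (A ∖ {x}) ≠ ∅ for every such U.
  x = golf: opens ∋ x are {golf, hotel, india, juliett}, {golf, hotel, india, juliett, kilo}; each meets A ∖ {golf}, so x IS a limit point.
  x = hotel: opens ∋ x are {golf, hotel, india, juliett}, {golf, hotel, india, juliett, kilo}; each meets A ∖ {hotel}, so x IS a limit point.
  x = india: open {india} ∋ x has {india} ∩ (A ∖ {india}) = ∅, so x is NOT a limit point.
  x = juliett: open {juliett} ∋ x has {juliett} ∩ (A ∖ {juliett}) = ∅, so x is NOT a limit point.
  x = kilo: open {kilo} ∋ x has {kilo} ∩ (A ∖ {kilo}) = ∅, so x is NOT a limit point.
Collecting: A' = {golf, hotel}.


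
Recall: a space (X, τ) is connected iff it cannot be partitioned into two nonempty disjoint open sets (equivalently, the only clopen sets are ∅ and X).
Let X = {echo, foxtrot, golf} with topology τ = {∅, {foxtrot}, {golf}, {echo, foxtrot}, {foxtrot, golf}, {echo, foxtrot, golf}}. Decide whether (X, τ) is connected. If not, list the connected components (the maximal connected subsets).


(X, τ) is disconnected; components = [{golf}, {echo, foxtrot}].

Find clopen sets (U ∈ τ with X ∖ U ∈ τ):
  U = ∅, X ∖ U = {echo, foxtrot, golf} — both open, so U is clopen.
  U = {golf}, X ∖ U = {echo, foxtrot} — both open, so U is clopen.
  U = {echo, foxtrot}, X ∖ U = {golf} — both open, so U is clopen.
  U = {echo, foxtrot, golf}, X ∖ U = ∅ — both open, so U is clopen.
Nontrivial clopen(s) exist: e.g. {golf}. So (X, τ) is disconnected.
Compute connected components by grouping points that agree on all clopens:
  component: {golf}
  component: {echo, foxtrot}


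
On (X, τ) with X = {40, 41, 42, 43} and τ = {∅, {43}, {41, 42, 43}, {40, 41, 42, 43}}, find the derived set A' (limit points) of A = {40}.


A' = ∅

For each x ∈ X, list the open sets U ∈ τ with x ∈ U, then check whether U ∩ (A ∖ {x}) ≠ ∅ for every such U.
  x = 40: open {40, 41, 42, 43} ∋ x has {40, 41, 42, 43} ∩ (A ∖ {40}) = ∅, so x is NOT a limit point.
  x = 41: open {41, 42, 43} ∋ x has {41, 42, 43} ∩ (A ∖ {41}) = ∅, so x is NOT a limit point.
  x = 42: open {41, 42, 43} ∋ x has {41, 42, 43} ∩ (A ∖ {42}) = ∅, so x is NOT a limit point.
  x = 43: open {43} ∋ x has {43} ∩ (A ∖ {43}) = ∅, so x is NOT a limit point.
Collecting: A' = ∅.


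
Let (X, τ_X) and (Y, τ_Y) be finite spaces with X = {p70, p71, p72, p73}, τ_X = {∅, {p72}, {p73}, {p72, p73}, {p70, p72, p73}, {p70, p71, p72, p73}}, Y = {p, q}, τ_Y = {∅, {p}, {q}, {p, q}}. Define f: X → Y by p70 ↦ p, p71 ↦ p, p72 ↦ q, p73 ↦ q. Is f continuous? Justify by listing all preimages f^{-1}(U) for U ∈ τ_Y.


f is NOT continuous.

Compute f^{-1}(U) for each U ∈ τ_Y:
  U = ∅: f^{-1}(U) = ∅ ∈ τ_X ✓.
  U = {p}: f^{-1}(U) = {p70, p71} ∉ τ_X ✗.
  U = {q}: f^{-1}(U) = {p72, p73} ∈ τ_X ✓.
  U = {p, q}: f^{-1}(U) = {p70, p71, p72, p73} ∈ τ_X ✓.
Found U = {p} with f^{-1}(U) = {p70, p71} not in τ_X. Therefore f is NOT continuous.


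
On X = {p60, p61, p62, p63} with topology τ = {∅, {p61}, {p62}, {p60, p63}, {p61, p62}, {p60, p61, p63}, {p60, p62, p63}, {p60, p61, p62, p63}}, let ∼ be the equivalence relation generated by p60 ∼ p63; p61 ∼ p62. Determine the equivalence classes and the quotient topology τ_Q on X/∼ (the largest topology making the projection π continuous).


X/∼ = {[p60=p63], [p61=p62]}; |τ_Q| = 4.

Equivalence classes: [p60=p63], [p61=p62].
Quotient map π: X → X/∼ sends p60 ↦ [p60=p63], p61 ↦ [p61=p62], p62 ↦ [p61=p62], p63 ↦ [p60=p63].
For each subset V ⊆ X/∼, compute π^{-1}(V) ⊆ X and check whether π^{-1}(V) ∈ τ. V is open in τ_Q iff π^{-1}(V) ∈ τ.
  V = {}: π^{-1}(V) = ∅ ∈ τ ✓.
  V = {[p60=p63]}: π^{-1}(V) = {p60, p63} ∈ τ ✓.
  V = {[p61=p62]}: π^{-1}(V) = {p61, p62} ∈ τ ✓.
  V = {[p60=p63], [p61=p62]}: π^{-1}(V) = {p60, p61, p62, p63} ∈ τ ✓.
Open sets in the quotient: τ_Q = {{}, {[p60=p63]}, {[p61=p62]}, {[p60=p63], [p61=p62]}} (4 elements).


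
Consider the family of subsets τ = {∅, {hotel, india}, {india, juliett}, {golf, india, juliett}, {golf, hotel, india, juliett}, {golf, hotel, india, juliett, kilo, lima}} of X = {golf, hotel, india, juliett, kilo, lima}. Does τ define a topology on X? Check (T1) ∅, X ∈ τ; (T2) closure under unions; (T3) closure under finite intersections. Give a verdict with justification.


τ is NOT a topology on X.

Axiom (T1): ∅ ∈ τ? Yes; X ∈ τ? Yes.
Axiom (T2/T3): check pairwise unions and intersections of members of τ.
Counterexample for (T3): {hotel, india} ∩ {india, juliett} = {india} ∉ τ. Therefore τ is NOT a topology.


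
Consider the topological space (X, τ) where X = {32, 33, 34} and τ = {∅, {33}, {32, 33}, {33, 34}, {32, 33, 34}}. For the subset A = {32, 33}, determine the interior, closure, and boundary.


int(A) = {32, 33}, cl(A) = {32, 33, 34}, ∂A = {34}.

Closed sets in (X, τ) are complements of opens:
  closed(X, τ) = {∅, {32}, {34}, {32, 34}, {32, 33, 34}}.
int(A) = ⋃ {U ∈ τ : U ⊆ A}. Opens contained in A: ∅, {33}, {32, 33}.
Taking the union of these: int(A) = {32, 33}.
cl(A) = ⋂ {C closed : A ⊆ C}. Closed sets containing A: {32, 33, 34}.
Intersecting these: cl(A) = {32, 33, 34}.
∂A = cl(A) ∖ int(A) = {32, 33, 34} ∖ {32, 33} = {34}.


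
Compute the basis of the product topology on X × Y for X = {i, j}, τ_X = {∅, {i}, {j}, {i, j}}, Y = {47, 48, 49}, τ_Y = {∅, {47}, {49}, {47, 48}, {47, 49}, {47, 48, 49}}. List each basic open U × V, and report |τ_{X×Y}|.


Basis B = {∅ × ∅, {i} × {47}, {i} × {49}, {j} × {47}, {j} × {49}, {i} × {47, 48}, {i} × {47, 49}, {i, j} × {47}, {i, j} × {49}, {j} × {47, 48}, {j} × {47, 49}, {i} × {47, 48, 49}, {j} × {47, 48, 49}, {i, j} × {47, 48}, {i, j} × {47, 49}, {i, j} × {47, 48, 49}}; |τ_{X×Y}| = 36.

Enumerate products U × V with U ∈ τ_X, V ∈ τ_Y (deduplicated):
  ∅ × ∅ = {} (∅)
  {i} × {47} = {(i,47)}
  {i} × {49} = {(i,49)}
  {j} × {47} = {(j,47)}
  {j} × {49} = {(j,49)}
  {i} × {47, 48} = {(i,47), (i,48)}
  {i} × {47, 49} = {(i,47), (i,49)}
  {i, j} × {47} = {(i,47), (j,47)}
  {i, j} × {49} = {(i,49), (j,49)}
  {j} × {47, 48} = {(j,47), (j,48)}
  {j} × {47, 49} = {(j,47), (j,49)}
  {i} × {47, 48, 49} = {(i,47), (i,48), (i,49)}
  {j} × {47, 48, 49} = {(j,47), (j,48), (j,49)}
  {i, j} × {47, 48} = {(i,47), (i,48), (j,47), (j,48)}
  {i, j} × {47, 49} = {(i,47), (i,49), (j,47), (j,49)}
  {i, j} × {47, 48, 49} = {(i,47), (i,48), (i,49), (j,47), (j,48), (j,49)}
These 16 distinct sets form the basis B.
Close under arbitrary unions to get τ_{X×Y}; counting gives |τ_{X×Y}| = 36.


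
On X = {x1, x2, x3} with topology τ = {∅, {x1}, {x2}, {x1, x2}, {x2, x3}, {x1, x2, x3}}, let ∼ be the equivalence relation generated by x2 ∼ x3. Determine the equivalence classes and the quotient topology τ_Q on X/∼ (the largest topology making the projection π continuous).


X/∼ = {[x1], [x2=x3]}; |τ_Q| = 4.

Equivalence classes: [x1], [x2=x3].
Quotient map π: X → X/∼ sends x1 ↦ [x1], x2 ↦ [x2=x3], x3 ↦ [x2=x3].
For each subset V ⊆ X/∼, compute π^{-1}(V) ⊆ X and check whether π^{-1}(V) ∈ τ. V is open in τ_Q iff π^{-1}(V) ∈ τ.
  V = {}: π^{-1}(V) = ∅ ∈ τ ✓.
  V = {[x1]}: π^{-1}(V) = {x1} ∈ τ ✓.
  V = {[x2=x3]}: π^{-1}(V) = {x2, x3} ∈ τ ✓.
  V = {[x1], [x2=x3]}: π^{-1}(V) = {x1, x2, x3} ∈ τ ✓.
Open sets in the quotient: τ_Q = {{}, {[x1]}, {[x2=x3]}, {[x1], [x2=x3]}} (4 elements).


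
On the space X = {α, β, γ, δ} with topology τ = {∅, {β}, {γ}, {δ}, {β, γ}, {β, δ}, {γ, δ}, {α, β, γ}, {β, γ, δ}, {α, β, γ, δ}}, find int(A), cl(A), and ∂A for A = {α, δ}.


int(A) = {δ}, cl(A) = {α, δ}, ∂A = {α}.

Closed sets in (X, τ) are complements of opens:
  closed(X, τ) = {∅, {α}, {δ}, {α, β}, {α, γ}, {α, δ}, {α, β, γ}, {α, β, δ}, {α, γ, δ}, {α, β, γ, δ}}.
int(A) = ⋃ {U ∈ τ : U ⊆ A}. Opens contained in A: ∅, {δ}.
Taking the union of these: int(A) = {δ}.
cl(A) = ⋂ {C closed : A ⊆ C}. Closed sets containing A: {α, δ}, {α, β, δ}, {α, γ, δ}, {α, β, γ, δ}.
Intersecting these: cl(A) = {α, δ}.
∂A = cl(A) ∖ int(A) = {α, δ} ∖ {δ} = {α}.


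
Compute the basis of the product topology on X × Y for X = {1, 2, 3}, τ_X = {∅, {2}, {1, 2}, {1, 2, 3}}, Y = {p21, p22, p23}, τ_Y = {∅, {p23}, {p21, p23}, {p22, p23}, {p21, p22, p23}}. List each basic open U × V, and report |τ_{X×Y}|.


Basis B = {∅ × ∅, {2} × {p23}, {1, 2} × {p23}, {2} × {p21, p23}, {2} × {p22, p23}, {1, 2, 3} × {p23}, {2} × {p21, p22, p23}, {1, 2} × {p21, p23}, {1, 2} × {p22, p23}, {1, 2} × {p21, p22, p23}, {1, 2, 3} × {p21, p23}, {1, 2, 3} × {p22, p23}, {1, 2, 3} × {p21, p22, p23}}; |τ_{X×Y}| = 30.

Enumerate products U × V with U ∈ τ_X, V ∈ τ_Y (deduplicated):
  ∅ × ∅ = {} (∅)
  {2} × {p23} = {(2,p23)}
  {1, 2} × {p23} = {(1,p23), (2,p23)}
  {2} × {p21, p23} = {(2,p21), (2,p23)}
  {2} × {p22, p23} = {(2,p22), (2,p23)}
  {1, 2, 3} × {p23} = {(1,p23), (2,p23), (3,p23)}
  {2} × {p21, p22, p23} = {(2,p21), (2,p22), (2,p23)}
  {1, 2} × {p21, p23} = {(1,p21), (1,p23), (2,p21), (2,p23)}
  {1, 2} × {p22, p23} = {(1,p22), (1,p23), (2,p22), (2,p23)}
  {1, 2} × {p21, p22, p23} = {(1,p21), (1,p22), (1,p23), (2,p21), (2,p22), (2,p23)}
  {1, 2, 3} × {p21, p23} = {(1,p21), (1,p23), (2,p21), (2,p23), (3,p21), (3,p23)}
  {1, 2, 3} × {p22, p23} = {(1,p22), (1,p23), (2,p22), (2,p23), (3,p22), (3,p23)}
  {1, 2, 3} × {p21, p22, p23} = {(1,p21), (1,p22), (1,p23), (2,p21), (2,p22), (2,p23), (3,p21), (3,p22), (3,p23)}
These 13 distinct sets form the basis B.
Close under arbitrary unions to get τ_{X×Y}; counting gives |τ_{X×Y}| = 30.


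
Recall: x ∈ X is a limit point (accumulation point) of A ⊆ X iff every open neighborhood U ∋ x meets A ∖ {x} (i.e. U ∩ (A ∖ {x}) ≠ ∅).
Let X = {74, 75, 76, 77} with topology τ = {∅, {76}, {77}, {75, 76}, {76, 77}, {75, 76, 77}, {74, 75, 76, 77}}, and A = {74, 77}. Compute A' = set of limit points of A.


A' = {74}

For each x ∈ X, list the open sets U ∈ τ with x ∈ U, then check whether U ∩ (A ∖ {x}) ≠ ∅ for every such U.
  x = 74: opens ∋ x are {74, 75, 76, 77}; each meets A ∖ {74}, so x IS a limit point.
  x = 75: open {75, 76} ∋ x has {75, 76} ∩ (A ∖ {75}) = ∅, so x is NOT a limit point.
  x = 76: open {76} ∋ x has {76} ∩ (A ∖ {76}) = ∅, so x is NOT a limit point.
  x = 77: open {77} ∋ x has {77} ∩ (A ∖ {77}) = ∅, so x is NOT a limit point.
Collecting: A' = {74}.


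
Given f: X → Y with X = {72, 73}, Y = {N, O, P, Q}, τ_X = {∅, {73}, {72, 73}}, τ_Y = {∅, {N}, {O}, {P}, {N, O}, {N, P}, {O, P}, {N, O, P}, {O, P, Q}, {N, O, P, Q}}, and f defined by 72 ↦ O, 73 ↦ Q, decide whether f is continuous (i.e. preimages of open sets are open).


f is NOT continuous.

Compute f^{-1}(U) for each U ∈ τ_Y:
  U = ∅: f^{-1}(U) = ∅ ∈ τ_X ✓.
  U = {N}: f^{-1}(U) = ∅ ∈ τ_X ✓.
  U = {O}: f^{-1}(U) = {72} ∉ τ_X ✗.
  U = {P}: f^{-1}(U) = ∅ ∈ τ_X ✓.
  U = {N, O}: f^{-1}(U) = {72} ∉ τ_X ✗.
  U = {N, P}: f^{-1}(U) = ∅ ∈ τ_X ✓.
  U = {O, P}: f^{-1}(U) = {72} ∉ τ_X ✗.
  U = {N, O, P}: f^{-1}(U) = {72} ∉ τ_X ✗.
  U = {O, P, Q}: f^{-1}(U) = {72, 73} ∈ τ_X ✓.
  U = {N, O, P, Q}: f^{-1}(U) = {72, 73} ∈ τ_X ✓.
Found U = {O} with f^{-1}(U) = {72} not in τ_X. Therefore f is NOT continuous.


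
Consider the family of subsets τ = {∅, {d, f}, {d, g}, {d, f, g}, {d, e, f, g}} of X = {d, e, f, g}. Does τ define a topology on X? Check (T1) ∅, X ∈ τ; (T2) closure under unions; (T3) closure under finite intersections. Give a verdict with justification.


τ is NOT a topology on X.

Axiom (T1): ∅ ∈ τ? Yes; X ∈ τ? Yes.
Axiom (T2/T3): check pairwise unions and intersections of members of τ.
Counterexample for (T3): {d, f} ∩ {d, g} = {d} ∉ τ. Therefore τ is NOT a topology.


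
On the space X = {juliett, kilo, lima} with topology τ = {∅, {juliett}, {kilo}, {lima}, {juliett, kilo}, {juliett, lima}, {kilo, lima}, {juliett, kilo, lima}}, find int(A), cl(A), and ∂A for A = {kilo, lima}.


int(A) = {kilo, lima}, cl(A) = {kilo, lima}, ∂A = ∅.

Closed sets in (X, τ) are complements of opens:
  closed(X, τ) = {∅, {juliett}, {kilo}, {lima}, {juliett, kilo}, {juliett, lima}, {kilo, lima}, {juliett, kilo, lima}}.
int(A) = ⋃ {U ∈ τ : U ⊆ A}. Opens contained in A: ∅, {kilo}, {lima}, {kilo, lima}.
Taking the union of these: int(A) = {kilo, lima}.
cl(A) = ⋂ {C closed : A ⊆ C}. Closed sets containing A: {kilo, lima}, {juliett, kilo, lima}.
Intersecting these: cl(A) = {kilo, lima}.
∂A = cl(A) ∖ int(A) = {kilo, lima} ∖ {kilo, lima} = ∅.


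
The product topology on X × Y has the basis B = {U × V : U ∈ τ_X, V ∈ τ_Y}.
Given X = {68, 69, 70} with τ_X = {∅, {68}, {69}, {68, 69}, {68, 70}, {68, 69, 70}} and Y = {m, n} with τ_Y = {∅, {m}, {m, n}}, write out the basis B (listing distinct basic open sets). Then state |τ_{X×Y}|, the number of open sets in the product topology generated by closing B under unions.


Basis B = {∅ × ∅, {68} × {m}, {69} × {m}, {68} × {m, n}, {68, 69} × {m}, {68, 70} × {m}, {69} × {m, n}, {68, 69, 70} × {m}, {68, 69} × {m, n}, {68, 70} × {m, n}, {68, 69, 70} × {m, n}}; |τ_{X×Y}| = 18.

Enumerate products U × V with U ∈ τ_X, V ∈ τ_Y (deduplicated):
  ∅ × ∅ = {} (∅)
  {68} × {m} = {(68,m)}
  {69} × {m} = {(69,m)}
  {68} × {m, n} = {(68,m), (68,n)}
  {68, 69} × {m} = {(68,m), (69,m)}
  {68, 70} × {m} = {(68,m), (70,m)}
  {69} × {m, n} = {(69,m), (69,n)}
  {68, 69, 70} × {m} = {(68,m), (69,m), (70,m)}
  {68, 69} × {m, n} = {(68,m), (68,n), (69,m), (69,n)}
  {68, 70} × {m, n} = {(68,m), (68,n), (70,m), (70,n)}
  {68, 69, 70} × {m, n} = {(68,m), (68,n), (69,m), (69,n), (70,m), (70,n)}
These 11 distinct sets form the basis B.
Close under arbitrary unions to get τ_{X×Y}; counting gives |τ_{X×Y}| = 18.


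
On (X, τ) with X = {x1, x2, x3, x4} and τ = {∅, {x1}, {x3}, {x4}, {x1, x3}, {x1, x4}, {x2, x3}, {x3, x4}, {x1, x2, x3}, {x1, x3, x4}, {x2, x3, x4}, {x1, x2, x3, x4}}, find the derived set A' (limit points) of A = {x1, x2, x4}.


A' = ∅

For each x ∈ X, list the open sets U ∈ τ with x ∈ U, then check whether U ∩ (A ∖ {x}) ≠ ∅ for every such U.
  x = x1: open {x1} ∋ x has {x1} ∩ (A ∖ {x1}) = ∅, so x is NOT a limit point.
  x = x2: open {x2, x3} ∋ x has {x2, x3} ∩ (A ∖ {x2}) = ∅, so x is NOT a limit point.
  x = x3: open {x3} ∋ x has {x3} ∩ (A ∖ {x3}) = ∅, so x is NOT a limit point.
  x = x4: open {x4} ∋ x has {x4} ∩ (A ∖ {x4}) = ∅, so x is NOT a limit point.
Collecting: A' = ∅.


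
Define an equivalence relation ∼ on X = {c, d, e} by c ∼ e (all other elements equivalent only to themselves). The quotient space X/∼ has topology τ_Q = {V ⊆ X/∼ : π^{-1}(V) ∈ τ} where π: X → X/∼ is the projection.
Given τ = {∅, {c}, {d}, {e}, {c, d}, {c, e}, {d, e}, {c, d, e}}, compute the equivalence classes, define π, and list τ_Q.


X/∼ = {[c=e], [d]}; |τ_Q| = 4.

Equivalence classes: [c=e], [d].
Quotient map π: X → X/∼ sends c ↦ [c=e], d ↦ [d], e ↦ [c=e].
For each subset V ⊆ X/∼, compute π^{-1}(V) ⊆ X and check whether π^{-1}(V) ∈ τ. V is open in τ_Q iff π^{-1}(V) ∈ τ.
  V = {}: π^{-1}(V) = ∅ ∈ τ ✓.
  V = {[c=e]}: π^{-1}(V) = {c, e} ∈ τ ✓.
  V = {[d]}: π^{-1}(V) = {d} ∈ τ ✓.
  V = {[c=e], [d]}: π^{-1}(V) = {c, d, e} ∈ τ ✓.
Open sets in the quotient: τ_Q = {{}, {[c=e]}, {[d]}, {[c=e], [d]}} (4 elements).


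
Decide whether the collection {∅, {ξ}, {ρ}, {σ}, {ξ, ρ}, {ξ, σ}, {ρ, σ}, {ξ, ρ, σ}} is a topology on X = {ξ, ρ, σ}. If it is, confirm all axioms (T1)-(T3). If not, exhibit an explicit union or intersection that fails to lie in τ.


τ IS a topology on X.

Axiom (T1): ∅ ∈ τ? Yes; X ∈ τ? Yes.
Axiom (T2/T3): check pairwise unions and intersections of members of τ.
All pairwise intersections and unions checked — each lies in τ. Therefore τ satisfies (T1), (T2), (T3): it IS a topology on X.


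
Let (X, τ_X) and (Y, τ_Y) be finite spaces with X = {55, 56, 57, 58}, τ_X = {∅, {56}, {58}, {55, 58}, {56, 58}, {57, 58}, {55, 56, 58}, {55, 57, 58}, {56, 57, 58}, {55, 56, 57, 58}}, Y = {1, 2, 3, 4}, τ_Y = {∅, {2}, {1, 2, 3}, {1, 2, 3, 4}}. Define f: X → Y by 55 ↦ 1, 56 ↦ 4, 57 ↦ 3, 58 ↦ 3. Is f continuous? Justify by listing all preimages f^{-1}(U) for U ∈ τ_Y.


f IS continuous.

Compute f^{-1}(U) for each U ∈ τ_Y:
  U = ∅: f^{-1}(U) = ∅ ∈ τ_X ✓.
  U = {2}: f^{-1}(U) = ∅ ∈ τ_X ✓.
  U = {1, 2, 3}: f^{-1}(U) = {55, 57, 58} ∈ τ_X ✓.
  U = {1, 2, 3, 4}: f^{-1}(U) = {55, 56, 57, 58} ∈ τ_X ✓.
Every preimage lies in τ_X, so f IS continuous.


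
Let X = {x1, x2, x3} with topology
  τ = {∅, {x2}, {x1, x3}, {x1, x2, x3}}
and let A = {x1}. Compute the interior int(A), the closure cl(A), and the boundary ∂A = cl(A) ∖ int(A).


int(A) = ∅, cl(A) = {x1, x3}, ∂A = {x1, x3}.

Closed sets in (X, τ) are complements of opens:
  closed(X, τ) = {∅, {x2}, {x1, x3}, {x1, x2, x3}}.
int(A) = ⋃ {U ∈ τ : U ⊆ A}. Opens contained in A: ∅.
Taking the union of these: int(A) = ∅.
cl(A) = ⋂ {C closed : A ⊆ C}. Closed sets containing A: {x1, x3}, {x1, x2, x3}.
Intersecting these: cl(A) = {x1, x3}.
∂A = cl(A) ∖ int(A) = {x1, x3} ∖ ∅ = {x1, x3}.


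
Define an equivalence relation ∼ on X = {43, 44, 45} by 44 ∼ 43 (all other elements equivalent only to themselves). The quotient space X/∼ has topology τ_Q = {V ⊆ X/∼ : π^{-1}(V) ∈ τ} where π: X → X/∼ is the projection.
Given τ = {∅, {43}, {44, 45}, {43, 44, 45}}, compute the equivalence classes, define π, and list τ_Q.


X/∼ = {[43=44], [45]}; |τ_Q| = 2.

Equivalence classes: [43=44], [45].
Quotient map π: X → X/∼ sends 43 ↦ [43=44], 44 ↦ [43=44], 45 ↦ [45].
For each subset V ⊆ X/∼, compute π^{-1}(V) ⊆ X and check whether π^{-1}(V) ∈ τ. V is open in τ_Q iff π^{-1}(V) ∈ τ.
  V = {}: π^{-1}(V) = ∅ ∈ τ ✓.
  V = {[43=44]}: π^{-1}(V) = {43, 44} ∉ τ ✗.
  V = {[45]}: π^{-1}(V) = {45} ∉ τ ✗.
  V = {[43=44], [45]}: π^{-1}(V) = {43, 44, 45} ∈ τ ✓.
Open sets in the quotient: τ_Q = {{}, {[43=44], [45]}} (2 elements).


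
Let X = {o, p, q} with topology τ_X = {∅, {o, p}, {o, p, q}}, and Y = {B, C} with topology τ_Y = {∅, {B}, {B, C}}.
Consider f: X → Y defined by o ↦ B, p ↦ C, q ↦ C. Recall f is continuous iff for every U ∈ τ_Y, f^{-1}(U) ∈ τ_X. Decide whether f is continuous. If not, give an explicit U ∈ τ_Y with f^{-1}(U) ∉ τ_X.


f is NOT continuous.

Compute f^{-1}(U) for each U ∈ τ_Y:
  U = ∅: f^{-1}(U) = ∅ ∈ τ_X ✓.
  U = {B}: f^{-1}(U) = {o} ∉ τ_X ✗.
  U = {B, C}: f^{-1}(U) = {o, p, q} ∈ τ_X ✓.
Found U = {B} with f^{-1}(U) = {o} not in τ_X. Therefore f is NOT continuous.


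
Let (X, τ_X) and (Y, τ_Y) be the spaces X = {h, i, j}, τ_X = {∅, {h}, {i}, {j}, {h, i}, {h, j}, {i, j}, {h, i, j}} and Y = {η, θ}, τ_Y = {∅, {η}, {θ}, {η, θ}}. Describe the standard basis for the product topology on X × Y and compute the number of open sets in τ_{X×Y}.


Basis B = {∅ × ∅, {h} × {η}, {h} × {θ}, {i} × {η}, {i} × {θ}, {j} × {η}, {j} × {θ}, {h} × {η, θ}, {h, i} × {η}, {h, j} × {η}, {h, i} × {θ}, {h, j} × {θ}, {i} × {η, θ}, {i, j} × {η}, {i, j} × {θ}, {j} × {η, θ}, {h, i, j} × {η}, {h, i, j} × {θ}, {h, i} × {η, θ}, {h, j} × {η, θ}, {i, j} × {η, θ}, {h, i, j} × {η, θ}}; |τ_{X×Y}| = 64.

Enumerate products U × V with U ∈ τ_X, V ∈ τ_Y (deduplicated):
  ∅ × ∅ = {} (∅)
  {h} × {η} = {(h,η)}
  {h} × {θ} = {(h,θ)}
  {i} × {η} = {(i,η)}
  {i} × {θ} = {(i,θ)}
  {j} × {η} = {(j,η)}
  {j} × {θ} = {(j,θ)}
  {h} × {η, θ} = {(h,η), (h,θ)}
  {h, i} × {η} = {(h,η), (i,η)}
  {h, j} × {η} = {(h,η), (j,η)}
  {h, i} × {θ} = {(h,θ), (i,θ)}
  {h, j} × {θ} = {(h,θ), (j,θ)}
  {i} × {η, θ} = {(i,η), (i,θ)}
  {i, j} × {η} = {(i,η), (j,η)}
  {i, j} × {θ} = {(i,θ), (j,θ)}
  {j} × {η, θ} = {(j,η), (j,θ)}
  {h, i, j} × {η} = {(h,η), (i,η), (j,η)}
  {h, i, j} × {θ} = {(h,θ), (i,θ), (j,θ)}
  {h, i} × {η, θ} = {(h,η), (h,θ), (i,η), (i,θ)}
  {h, j} × {η, θ} = {(h,η), (h,θ), (j,η), (j,θ)}
  {i, j} × {η, θ} = {(i,η), (i,θ), (j,η), (j,θ)}
  {h, i, j} × {η, θ} = {(h,η), (h,θ), (i,η), (i,θ), (j,η), (j,θ)}
These 22 distinct sets form the basis B.
Close under arbitrary unions to get τ_{X×Y}; counting gives |τ_{X×Y}| = 64.


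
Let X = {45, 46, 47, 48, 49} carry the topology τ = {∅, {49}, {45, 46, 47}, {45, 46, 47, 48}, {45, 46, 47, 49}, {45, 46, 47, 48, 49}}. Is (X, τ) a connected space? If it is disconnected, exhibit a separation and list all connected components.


(X, τ) is disconnected; components = [{49}, {45, 46, 47, 48}].

Find clopen sets (U ∈ τ with X ∖ U ∈ τ):
  U = ∅, X ∖ U = {45, 46, 47, 48, 49} — both open, so U is clopen.
  U = {49}, X ∖ U = {45, 46, 47, 48} — both open, so U is clopen.
  U = {45, 46, 47, 48}, X ∖ U = {49} — both open, so U is clopen.
  U = {45, 46, 47, 48, 49}, X ∖ U = ∅ — both open, so U is clopen.
Nontrivial clopen(s) exist: e.g. {49}. So (X, τ) is disconnected.
Compute connected components by grouping points that agree on all clopens:
  component: {49}
  component: {45, 46, 47, 48}


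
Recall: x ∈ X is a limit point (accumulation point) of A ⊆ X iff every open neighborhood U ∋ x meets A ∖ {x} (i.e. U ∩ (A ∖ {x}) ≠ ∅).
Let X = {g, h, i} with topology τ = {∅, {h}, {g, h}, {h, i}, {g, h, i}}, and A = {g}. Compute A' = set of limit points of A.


A' = ∅

For each x ∈ X, list the open sets U ∈ τ with x ∈ U, then check whether U ∩ (A ∖ {x}) ≠ ∅ for every such U.
  x = g: open {g, h} ∋ x has {g, h} ∩ (A ∖ {g}) = ∅, so x is NOT a limit point.
  x = h: open {h} ∋ x has {h} ∩ (A ∖ {h}) = ∅, so x is NOT a limit point.
  x = i: open {h, i} ∋ x has {h, i} ∩ (A ∖ {i}) = ∅, so x is NOT a limit point.
Collecting: A' = ∅.


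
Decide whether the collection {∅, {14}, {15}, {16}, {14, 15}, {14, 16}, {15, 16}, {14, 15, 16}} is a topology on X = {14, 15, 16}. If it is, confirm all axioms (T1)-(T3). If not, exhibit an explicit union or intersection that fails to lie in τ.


τ IS a topology on X.

Axiom (T1): ∅ ∈ τ? Yes; X ∈ τ? Yes.
Axiom (T2/T3): check pairwise unions and intersections of members of τ.
All pairwise intersections and unions checked — each lies in τ. Therefore τ satisfies (T1), (T2), (T3): it IS a topology on X.


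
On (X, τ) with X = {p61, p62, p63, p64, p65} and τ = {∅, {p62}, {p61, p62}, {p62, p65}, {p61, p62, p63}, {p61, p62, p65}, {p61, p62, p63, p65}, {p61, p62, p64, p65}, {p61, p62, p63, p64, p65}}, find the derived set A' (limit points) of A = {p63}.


A' = ∅

For each x ∈ X, list the open sets U ∈ τ with x ∈ U, then check whether U ∩ (A ∖ {x}) ≠ ∅ for every such U.
  x = p61: open {p61, p62} ∋ x has {p61, p62} ∩ (A ∖ {p61}) = ∅, so x is NOT a limit point.
  x = p62: open {p62} ∋ x has {p62} ∩ (A ∖ {p62}) = ∅, so x is NOT a limit point.
  x = p63: open {p61, p62, p63} ∋ x has {p61, p62, p63} ∩ (A ∖ {p63}) = ∅, so x is NOT a limit point.
  x = p64: open {p61, p62, p64, p65} ∋ x has {p61, p62, p64, p65} ∩ (A ∖ {p64}) = ∅, so x is NOT a limit point.
  x = p65: open {p62, p65} ∋ x has {p62, p65} ∩ (A ∖ {p65}) = ∅, so x is NOT a limit point.
Collecting: A' = ∅.


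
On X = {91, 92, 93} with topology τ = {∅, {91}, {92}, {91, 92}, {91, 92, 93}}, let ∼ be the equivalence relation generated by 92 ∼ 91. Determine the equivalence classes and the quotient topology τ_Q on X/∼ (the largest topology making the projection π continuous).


X/∼ = {[91=92], [93]}; |τ_Q| = 3.

Equivalence classes: [91=92], [93].
Quotient map π: X → X/∼ sends 91 ↦ [91=92], 92 ↦ [91=92], 93 ↦ [93].
For each subset V ⊆ X/∼, compute π^{-1}(V) ⊆ X and check whether π^{-1}(V) ∈ τ. V is open in τ_Q iff π^{-1}(V) ∈ τ.
  V = {}: π^{-1}(V) = ∅ ∈ τ ✓.
  V = {[91=92]}: π^{-1}(V) = {91, 92} ∈ τ ✓.
  V = {[93]}: π^{-1}(V) = {93} ∉ τ ✗.
  V = {[91=92], [93]}: π^{-1}(V) = {91, 92, 93} ∈ τ ✓.
Open sets in the quotient: τ_Q = {{}, {[91=92]}, {[91=92], [93]}} (3 elements).


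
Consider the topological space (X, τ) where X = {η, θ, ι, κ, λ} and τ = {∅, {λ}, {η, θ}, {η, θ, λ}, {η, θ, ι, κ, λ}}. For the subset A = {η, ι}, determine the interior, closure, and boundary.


int(A) = ∅, cl(A) = {η, θ, ι, κ}, ∂A = {η, θ, ι, κ}.

Closed sets in (X, τ) are complements of opens:
  closed(X, τ) = {∅, {ι, κ}, {ι, κ, λ}, {η, θ, ι, κ}, {η, θ, ι, κ, λ}}.
int(A) = ⋃ {U ∈ τ : U ⊆ A}. Opens contained in A: ∅.
Taking the union of these: int(A) = ∅.
cl(A) = ⋂ {C closed : A ⊆ C}. Closed sets containing A: {η, θ, ι, κ}, {η, θ, ι, κ, λ}.
Intersecting these: cl(A) = {η, θ, ι, κ}.
∂A = cl(A) ∖ int(A) = {η, θ, ι, κ} ∖ ∅ = {η, θ, ι, κ}.


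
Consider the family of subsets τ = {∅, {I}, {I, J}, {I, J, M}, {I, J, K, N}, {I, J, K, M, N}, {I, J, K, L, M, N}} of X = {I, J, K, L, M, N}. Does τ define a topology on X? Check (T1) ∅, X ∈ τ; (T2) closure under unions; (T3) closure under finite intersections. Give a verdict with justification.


τ IS a topology on X.

Axiom (T1): ∅ ∈ τ? Yes; X ∈ τ? Yes.
Axiom (T2/T3): check pairwise unions and intersections of members of τ.
All pairwise intersections and unions checked — each lies in τ. Therefore τ satisfies (T1), (T2), (T3): it IS a topology on X.


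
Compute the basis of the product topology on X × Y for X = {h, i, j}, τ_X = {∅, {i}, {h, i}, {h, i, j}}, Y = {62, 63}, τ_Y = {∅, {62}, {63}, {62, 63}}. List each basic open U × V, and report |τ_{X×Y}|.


Basis B = {∅ × ∅, {i} × {62}, {i} × {63}, {h, i} × {62}, {h, i} × {63}, {i} × {62, 63}, {h, i, j} × {62}, {h, i, j} × {63}, {h, i} × {62, 63}, {h, i, j} × {62, 63}}; |τ_{X×Y}| = 16.

Enumerate products U × V with U ∈ τ_X, V ∈ τ_Y (deduplicated):
  ∅ × ∅ = {} (∅)
  {i} × {62} = {(i,62)}
  {i} × {63} = {(i,63)}
  {h, i} × {62} = {(h,62), (i,62)}
  {h, i} × {63} = {(h,63), (i,63)}
  {i} × {62, 63} = {(i,62), (i,63)}
  {h, i, j} × {62} = {(h,62), (i,62), (j,62)}
  {h, i, j} × {63} = {(h,63), (i,63), (j,63)}
  {h, i} × {62, 63} = {(h,62), (h,63), (i,62), (i,63)}
  {h, i, j} × {62, 63} = {(h,62), (h,63), (i,62), (i,63), (j,62), (j,63)}
These 10 distinct sets form the basis B.
Close under arbitrary unions to get τ_{X×Y}; counting gives |τ_{X×Y}| = 16.


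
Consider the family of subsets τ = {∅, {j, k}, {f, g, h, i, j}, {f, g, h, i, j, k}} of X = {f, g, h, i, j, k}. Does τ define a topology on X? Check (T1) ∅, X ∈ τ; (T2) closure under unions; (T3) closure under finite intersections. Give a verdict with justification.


τ is NOT a topology on X.

Axiom (T1): ∅ ∈ τ? Yes; X ∈ τ? Yes.
Axiom (T2/T3): check pairwise unions and intersections of members of τ.
Counterexample for (T3): {j, k} ∩ {f, g, h, i, j} = {j} ∉ τ. Therefore τ is NOT a topology.


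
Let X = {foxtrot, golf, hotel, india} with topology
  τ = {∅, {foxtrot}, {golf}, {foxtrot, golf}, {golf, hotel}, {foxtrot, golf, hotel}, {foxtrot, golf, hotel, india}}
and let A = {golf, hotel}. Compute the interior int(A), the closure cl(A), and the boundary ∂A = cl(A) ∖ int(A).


int(A) = {golf, hotel}, cl(A) = {golf, hotel, india}, ∂A = {india}.

Closed sets in (X, τ) are complements of opens:
  closed(X, τ) = {∅, {india}, {foxtrot, india}, {hotel, india}, {foxtrot, hotel, india}, {golf, hotel, india}, {foxtrot, golf, hotel, india}}.
int(A) = ⋃ {U ∈ τ : U ⊆ A}. Opens contained in A: ∅, {golf}, {golf, hotel}.
Taking the union of these: int(A) = {golf, hotel}.
cl(A) = ⋂ {C closed : A ⊆ C}. Closed sets containing A: {golf, hotel, india}, {foxtrot, golf, hotel, india}.
Intersecting these: cl(A) = {golf, hotel, india}.
∂A = cl(A) ∖ int(A) = {golf, hotel, india} ∖ {golf, hotel} = {india}.


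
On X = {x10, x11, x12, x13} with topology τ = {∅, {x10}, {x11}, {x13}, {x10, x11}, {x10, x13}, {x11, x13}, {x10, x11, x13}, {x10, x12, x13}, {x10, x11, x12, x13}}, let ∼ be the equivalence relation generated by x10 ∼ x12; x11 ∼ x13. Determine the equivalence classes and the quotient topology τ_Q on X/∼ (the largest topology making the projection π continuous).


X/∼ = {[x10=x12], [x11=x13]}; |τ_Q| = 3.

Equivalence classes: [x10=x12], [x11=x13].
Quotient map π: X → X/∼ sends x10 ↦ [x10=x12], x11 ↦ [x11=x13], x12 ↦ [x10=x12], x13 ↦ [x11=x13].
For each subset V ⊆ X/∼, compute π^{-1}(V) ⊆ X and check whether π^{-1}(V) ∈ τ. V is open in τ_Q iff π^{-1}(V) ∈ τ.
  V = {}: π^{-1}(V) = ∅ ∈ τ ✓.
  V = {[x10=x12]}: π^{-1}(V) = {x10, x12} ∉ τ ✗.
  V = {[x11=x13]}: π^{-1}(V) = {x11, x13} ∈ τ ✓.
  V = {[x10=x12], [x11=x13]}: π^{-1}(V) = {x10, x11, x12, x13} ∈ τ ✓.
Open sets in the quotient: τ_Q = {{}, {[x11=x13]}, {[x10=x12], [x11=x13]}} (3 elements).


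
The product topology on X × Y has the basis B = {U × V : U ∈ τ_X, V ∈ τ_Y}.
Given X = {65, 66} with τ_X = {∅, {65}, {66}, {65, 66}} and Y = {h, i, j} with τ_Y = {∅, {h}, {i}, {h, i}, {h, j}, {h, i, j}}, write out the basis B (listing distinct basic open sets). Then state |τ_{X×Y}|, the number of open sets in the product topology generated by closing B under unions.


Basis B = {∅ × ∅, {65} × {h}, {65} × {i}, {66} × {h}, {66} × {i}, {65} × {h, i}, {65} × {h, j}, {65, 66} × {h}, {65, 66} × {i}, {66} × {h, i}, {66} × {h, j}, {65} × {h, i, j}, {66} × {h, i, j}, {65, 66} × {h, i}, {65, 66} × {h, j}, {65, 66} × {h, i, j}}; |τ_{X×Y}| = 36.

Enumerate products U × V with U ∈ τ_X, V ∈ τ_Y (deduplicated):
  ∅ × ∅ = {} (∅)
  {65} × {h} = {(65,h)}
  {65} × {i} = {(65,i)}
  {66} × {h} = {(66,h)}
  {66} × {i} = {(66,i)}
  {65} × {h, i} = {(65,h), (65,i)}
  {65} × {h, j} = {(65,h), (65,j)}
  {65, 66} × {h} = {(65,h), (66,h)}
  {65, 66} × {i} = {(65,i), (66,i)}
  {66} × {h, i} = {(66,h), (66,i)}
  {66} × {h, j} = {(66,h), (66,j)}
  {65} × {h, i, j} = {(65,h), (65,i), (65,j)}
  {66} × {h, i, j} = {(66,h), (66,i), (66,j)}
  {65, 66} × {h, i} = {(65,h), (65,i), (66,h), (66,i)}
  {65, 66} × {h, j} = {(65,h), (65,j), (66,h), (66,j)}
  {65, 66} × {h, i, j} = {(65,h), (65,i), (65,j), (66,h), (66,i), (66,j)}
These 16 distinct sets form the basis B.
Close under arbitrary unions to get τ_{X×Y}; counting gives |τ_{X×Y}| = 36.
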